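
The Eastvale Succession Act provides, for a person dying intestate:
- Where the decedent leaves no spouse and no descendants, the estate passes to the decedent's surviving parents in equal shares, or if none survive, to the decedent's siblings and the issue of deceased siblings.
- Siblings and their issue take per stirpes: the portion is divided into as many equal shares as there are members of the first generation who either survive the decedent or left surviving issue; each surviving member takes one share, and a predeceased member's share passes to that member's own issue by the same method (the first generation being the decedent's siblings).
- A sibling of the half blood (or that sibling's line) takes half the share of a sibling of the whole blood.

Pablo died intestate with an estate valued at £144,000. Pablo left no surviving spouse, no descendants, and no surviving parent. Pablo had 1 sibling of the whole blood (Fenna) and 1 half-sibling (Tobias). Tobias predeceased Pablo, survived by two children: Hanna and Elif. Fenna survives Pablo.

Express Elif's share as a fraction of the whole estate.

Elif receives 1/6 of the estate.

The entire £144,000 passes to the siblings and their issue.
Counting each half-blood sibling's line as half a unit, there are 3/2 units in £144,000, so one unit is £96,000. Whole-blood lines (Fenna) take £96,000 each; half-blood lines (Tobias) take £48,000 each.
Tobias's share (£48,000) is divided into 2 shares of £24,000: Hanna and Elif each take £24,000.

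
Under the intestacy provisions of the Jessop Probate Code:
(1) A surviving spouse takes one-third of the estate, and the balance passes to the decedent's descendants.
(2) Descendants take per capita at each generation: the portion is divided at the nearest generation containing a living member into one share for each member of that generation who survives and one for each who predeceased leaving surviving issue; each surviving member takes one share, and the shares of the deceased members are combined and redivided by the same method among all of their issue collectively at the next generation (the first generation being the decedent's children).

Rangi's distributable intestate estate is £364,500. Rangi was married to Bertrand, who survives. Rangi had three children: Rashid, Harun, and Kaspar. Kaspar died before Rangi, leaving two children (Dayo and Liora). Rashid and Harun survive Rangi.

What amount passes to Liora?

Bertrand takes one-third of £364,500 = £121,500. The remaining £243,000 passes to the descendants.
The descendants' portion (£243,000) is divided at the children's generation into 3 shares of £81,000. Rashid and Harun each take £81,000. The remaining share for the deceased Kaspar (£81,000) is carried to the next generation.
That pool (£81,000) is divided at the grandchildren's generation equally among Dayo and Liora: £40,500 each.

Liora receives £40,500.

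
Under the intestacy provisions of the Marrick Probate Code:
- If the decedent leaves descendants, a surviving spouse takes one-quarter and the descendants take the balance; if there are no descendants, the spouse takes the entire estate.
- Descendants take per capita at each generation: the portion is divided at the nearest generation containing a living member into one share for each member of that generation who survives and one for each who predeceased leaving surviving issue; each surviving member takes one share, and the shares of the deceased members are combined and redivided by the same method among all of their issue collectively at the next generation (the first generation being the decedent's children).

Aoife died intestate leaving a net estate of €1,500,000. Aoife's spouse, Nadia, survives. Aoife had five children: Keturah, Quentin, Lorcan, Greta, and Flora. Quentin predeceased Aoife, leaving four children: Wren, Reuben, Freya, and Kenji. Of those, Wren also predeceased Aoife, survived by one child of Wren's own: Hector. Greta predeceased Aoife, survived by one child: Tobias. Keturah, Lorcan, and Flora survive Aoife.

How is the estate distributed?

Nadia: €375,000; Keturah: €225,000; Hector: €90,000; Reuben: €90,000; Freya: €90,000; Kenji: €90,000; Lorcan: €225,000; Tobias: €90,000; Flora: €225,000

Nadia takes one-quarter of €1,500,000 = €375,000. The remaining €1,125,000 passes to the descendants.
The descendants' portion (€1,125,000) is divided at the children's generation into 5 shares of €225,000. Keturah, Lorcan, and Flora each take €225,000. The 2 shares of the deceased (Quentin and Greta) are combined into a pool of €450,000.
That pool (€450,000) is divided at the grandchildren's generation into 5 shares of €90,000. Reuben, Freya, Kenji, and Tobias each take €90,000. The remaining share for the deceased Wren (€90,000) is carried to the next generation.
That pool (€90,000) passes entirely to Hector, the sole taker at the great-grandchildren's generation.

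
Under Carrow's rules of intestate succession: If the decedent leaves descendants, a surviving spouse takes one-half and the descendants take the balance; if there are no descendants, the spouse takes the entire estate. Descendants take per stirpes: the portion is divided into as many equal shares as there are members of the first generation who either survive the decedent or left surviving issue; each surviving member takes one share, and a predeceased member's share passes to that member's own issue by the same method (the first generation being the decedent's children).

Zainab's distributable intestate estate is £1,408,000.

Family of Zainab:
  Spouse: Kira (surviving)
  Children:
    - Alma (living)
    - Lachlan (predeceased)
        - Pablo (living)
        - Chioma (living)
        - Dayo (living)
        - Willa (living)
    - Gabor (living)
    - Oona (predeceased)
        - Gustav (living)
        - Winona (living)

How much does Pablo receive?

Pablo receives £44,000.

Kira takes one-half of £1,408,000 = £704,000. The remaining £704,000 passes to the descendants.
The descendants' portion (£704,000) is divided into 4 shares of £176,000: Alma and Gabor each take £176,000; Lachlan's £176,000 share passes to Lachlan's issue; Oona's £176,000 share passes to Oona's issue.
Lachlan's share (£176,000) is divided into 4 shares of £44,000: Pablo, Chioma, Dayo, and Willa each take £44,000.
Oona's share (£176,000) is divided into 2 shares of £88,000: Gustav and Winona each take £88,000.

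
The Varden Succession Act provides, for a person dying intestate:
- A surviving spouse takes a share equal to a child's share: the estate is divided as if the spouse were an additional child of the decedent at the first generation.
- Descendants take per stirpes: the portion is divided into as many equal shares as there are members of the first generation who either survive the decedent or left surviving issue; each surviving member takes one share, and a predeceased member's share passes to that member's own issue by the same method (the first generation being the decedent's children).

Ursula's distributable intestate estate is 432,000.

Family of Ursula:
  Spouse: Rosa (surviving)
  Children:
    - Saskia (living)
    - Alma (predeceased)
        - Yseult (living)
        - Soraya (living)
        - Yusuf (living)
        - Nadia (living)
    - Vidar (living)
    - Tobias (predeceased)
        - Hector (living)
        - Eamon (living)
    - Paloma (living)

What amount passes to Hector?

Hector receives 36,000.

The spouse counts as an additional share at the children's level, so there are 6 primary shares of 72,000. Rosa takes one such share (72,000).
The children's combined portion (360,000) is divided into 5 shares of 72,000: Saskia, Vidar, and Paloma each take 72,000; Alma's 72,000 share passes to Alma's issue; Tobias's 72,000 share passes to Tobias's issue.
Alma's share (72,000) is divided into 4 shares of 18,000: Yseult, Soraya, Yusuf, and Nadia each take 18,000.
Tobias's share (72,000) is divided into 2 shares of 36,000: Hector and Eamon each take 36,000.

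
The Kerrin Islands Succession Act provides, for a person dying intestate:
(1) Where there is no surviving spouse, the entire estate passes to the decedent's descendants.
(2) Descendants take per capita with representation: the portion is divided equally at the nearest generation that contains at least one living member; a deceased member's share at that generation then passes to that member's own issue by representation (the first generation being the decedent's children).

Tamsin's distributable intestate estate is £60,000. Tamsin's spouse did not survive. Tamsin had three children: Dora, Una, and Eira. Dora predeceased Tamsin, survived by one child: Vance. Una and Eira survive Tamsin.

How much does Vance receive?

The entire £60,000 passes to the descendants.
That amount (£60,000) is divided into 3 shares of £20,000: Una and Eira each take £20,000; Dora's £20,000 share passes to Dora's issue.
Dora's share (£20,000) passes entirely to Vance.

Vance receives £20,000.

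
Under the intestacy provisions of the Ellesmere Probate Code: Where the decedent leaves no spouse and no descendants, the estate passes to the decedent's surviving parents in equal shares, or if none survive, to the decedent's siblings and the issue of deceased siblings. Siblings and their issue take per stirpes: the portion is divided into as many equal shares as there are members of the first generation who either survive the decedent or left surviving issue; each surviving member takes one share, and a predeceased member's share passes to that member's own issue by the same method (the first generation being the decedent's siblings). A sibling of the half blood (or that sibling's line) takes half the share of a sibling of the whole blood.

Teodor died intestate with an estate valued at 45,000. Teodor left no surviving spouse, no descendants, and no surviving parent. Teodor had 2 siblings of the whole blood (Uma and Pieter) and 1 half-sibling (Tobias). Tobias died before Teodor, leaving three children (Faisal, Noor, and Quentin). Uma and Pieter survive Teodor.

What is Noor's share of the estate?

Noor receives 3,000.

The entire 45,000 passes to the siblings and their issue.
Counting each half-blood sibling's line as half a unit, there are 5/2 units in 45,000, so one unit is 18,000. Whole-blood lines (Uma and Pieter) take 18,000 each; half-blood lines (Tobias) take 9,000 each.
Tobias's share (9,000) is divided into 3 shares of 3,000: Faisal, Noor, and Quentin each take 3,000.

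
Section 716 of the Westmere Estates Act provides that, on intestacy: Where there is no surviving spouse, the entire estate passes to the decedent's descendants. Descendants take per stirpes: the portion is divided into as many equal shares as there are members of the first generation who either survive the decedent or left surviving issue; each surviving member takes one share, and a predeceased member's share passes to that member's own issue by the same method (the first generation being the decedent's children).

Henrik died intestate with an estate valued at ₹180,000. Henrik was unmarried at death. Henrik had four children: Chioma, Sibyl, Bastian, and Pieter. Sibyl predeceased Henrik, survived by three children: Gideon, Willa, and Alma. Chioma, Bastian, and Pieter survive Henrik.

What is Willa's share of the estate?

The entire ₹180,000 passes to the descendants.
That amount (₹180,000) is divided into 4 shares of ₹45,000: Chioma, Bastian, and Pieter each take ₹45,000; Sibyl's ₹45,000 share passes to Sibyl's issue.
Sibyl's share (₹45,000) is divided into 3 shares of ₹15,000: Gideon, Willa, and Alma each take ₹15,000.

Willa receives ₹15,000.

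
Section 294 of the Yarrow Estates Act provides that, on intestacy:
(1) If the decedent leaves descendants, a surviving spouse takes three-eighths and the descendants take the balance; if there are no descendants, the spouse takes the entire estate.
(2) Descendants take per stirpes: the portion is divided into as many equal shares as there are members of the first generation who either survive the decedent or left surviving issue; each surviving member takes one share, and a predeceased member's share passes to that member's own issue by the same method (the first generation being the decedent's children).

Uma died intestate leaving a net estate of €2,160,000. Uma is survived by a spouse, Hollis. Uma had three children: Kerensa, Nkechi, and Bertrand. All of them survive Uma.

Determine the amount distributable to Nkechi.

Hollis takes three-eighths of €2,160,000 = €810,000. The remaining €1,350,000 passes to the descendants.
The descendants' portion (€1,350,000) is divided into 3 shares of €450,000: Kerensa, Nkechi, and Bertrand each take €450,000.

Nkechi receives €450,000.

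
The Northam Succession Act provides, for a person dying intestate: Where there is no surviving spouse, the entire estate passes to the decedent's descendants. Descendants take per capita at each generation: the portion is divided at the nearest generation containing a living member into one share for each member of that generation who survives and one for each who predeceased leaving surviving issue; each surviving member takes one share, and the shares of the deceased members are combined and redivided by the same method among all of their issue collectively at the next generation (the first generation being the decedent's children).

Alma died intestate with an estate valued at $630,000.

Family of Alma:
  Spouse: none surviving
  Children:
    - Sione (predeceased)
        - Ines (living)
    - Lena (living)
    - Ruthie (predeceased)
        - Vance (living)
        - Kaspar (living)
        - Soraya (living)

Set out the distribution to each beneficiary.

Ines: $105,000; Lena: $210,000; Vance: $105,000; Kaspar: $105,000; Soraya: $105,000

The entire $630,000 passes to the descendants.
That amount ($630,000) is divided at the children's generation into 3 shares of $210,000. Lena takes $210,000. The 2 shares of the deceased (Sione and Ruthie) are combined into a pool of $420,000.
That pool ($420,000) is divided at the grandchildren's generation equally among Ines, Vance, Kaspar, and Soraya: $105,000 each.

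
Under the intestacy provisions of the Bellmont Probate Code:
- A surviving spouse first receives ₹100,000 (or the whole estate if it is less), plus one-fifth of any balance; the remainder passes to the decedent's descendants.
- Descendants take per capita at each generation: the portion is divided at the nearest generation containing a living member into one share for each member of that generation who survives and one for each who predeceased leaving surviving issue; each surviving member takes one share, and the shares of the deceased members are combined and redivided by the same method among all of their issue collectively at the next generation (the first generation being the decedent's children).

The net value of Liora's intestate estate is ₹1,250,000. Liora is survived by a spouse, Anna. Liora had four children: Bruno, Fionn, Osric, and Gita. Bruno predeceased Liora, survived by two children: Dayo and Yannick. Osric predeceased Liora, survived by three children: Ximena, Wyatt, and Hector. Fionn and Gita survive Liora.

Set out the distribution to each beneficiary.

Anna first takes ₹100,000, leaving a balance of ₹1,150,000. Anna then takes one-fifth of the balance (₹230,000), for a total of ₹330,000. The remaining ₹920,000 passes to the descendants.
The descendants' portion (₹920,000) is divided at the children's generation into 4 shares of ₹230,000. Fionn and Gita each take ₹230,000. The 2 shares of the deceased (Bruno and Osric) are combined into a pool of ₹460,000.
That pool (₹460,000) is divided at the grandchildren's generation equally among Dayo, Yannick, Ximena, Wyatt, and Hector: ₹92,000 each.

Anna: ₹330,000; Dayo: ₹92,000; Yannick: ₹92,000; Fionn: ₹230,000; Ximena: ₹92,000; Wyatt: ₹92,000; Hector: ₹92,000; Gita: ₹230,000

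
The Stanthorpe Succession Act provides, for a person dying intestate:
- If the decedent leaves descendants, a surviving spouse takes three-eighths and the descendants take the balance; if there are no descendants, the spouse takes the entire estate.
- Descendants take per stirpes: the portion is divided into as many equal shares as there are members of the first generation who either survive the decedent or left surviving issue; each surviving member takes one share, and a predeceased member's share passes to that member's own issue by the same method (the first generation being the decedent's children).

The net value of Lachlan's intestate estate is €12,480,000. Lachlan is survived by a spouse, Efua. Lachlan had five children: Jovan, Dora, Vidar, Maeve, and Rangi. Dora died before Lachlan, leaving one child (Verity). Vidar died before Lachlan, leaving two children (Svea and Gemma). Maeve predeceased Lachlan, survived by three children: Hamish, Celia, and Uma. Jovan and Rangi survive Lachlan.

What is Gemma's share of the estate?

Efua takes three-eighths of €12,480,000 = €4,680,000. The remaining €7,800,000 passes to the descendants.
The descendants' portion (€7,800,000) is divided into 5 shares of €1,560,000: Jovan and Rangi each take €1,560,000; Dora's €1,560,000 share passes to Dora's issue; Vidar's €1,560,000 share passes to Vidar's issue; Maeve's €1,560,000 share passes to Maeve's issue.
Dora's share (€1,560,000) passes entirely to Verity.
Vidar's share (€1,560,000) is divided into 2 shares of €780,000: Svea and Gemma each take €780,000.
Maeve's share (€1,560,000) is divided into 3 shares of €520,000: Hamish, Celia, and Uma each take €520,000.

Gemma receives €780,000.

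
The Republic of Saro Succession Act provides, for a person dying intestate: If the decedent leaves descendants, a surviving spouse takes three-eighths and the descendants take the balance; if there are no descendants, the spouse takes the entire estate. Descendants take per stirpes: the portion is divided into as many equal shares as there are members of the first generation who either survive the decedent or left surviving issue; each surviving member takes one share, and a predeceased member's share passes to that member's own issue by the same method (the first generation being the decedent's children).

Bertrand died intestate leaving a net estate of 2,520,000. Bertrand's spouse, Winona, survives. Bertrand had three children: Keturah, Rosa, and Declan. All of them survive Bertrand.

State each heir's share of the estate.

Winona takes three-eighths of 2,520,000 = 945,000. The remaining 1,575,000 passes to the descendants.
The descendants' portion (1,575,000) is divided into 3 shares of 525,000: Keturah, Rosa, and Declan each take 525,000.

Winona: 945,000; Keturah: 525,000; Rosa: 525,000; Declan: 525,000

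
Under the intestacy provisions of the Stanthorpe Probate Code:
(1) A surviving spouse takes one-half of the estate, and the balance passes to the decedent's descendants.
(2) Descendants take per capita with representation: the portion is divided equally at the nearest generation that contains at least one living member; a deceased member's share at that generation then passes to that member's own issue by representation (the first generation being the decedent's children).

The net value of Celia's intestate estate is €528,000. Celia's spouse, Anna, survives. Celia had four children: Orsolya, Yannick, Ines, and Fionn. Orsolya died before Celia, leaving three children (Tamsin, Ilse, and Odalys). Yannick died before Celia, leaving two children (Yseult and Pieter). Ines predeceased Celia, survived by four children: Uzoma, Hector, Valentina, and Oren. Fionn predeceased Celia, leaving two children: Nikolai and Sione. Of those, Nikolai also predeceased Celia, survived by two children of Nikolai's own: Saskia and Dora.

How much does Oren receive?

Anna takes one-half of €528,000 = €264,000. The remaining €264,000 passes to the descendants.
No child survives, so the initial division is made at the grandchildren's generation.
The descendants' portion (€264,000) is divided into 11 shares of €24,000: Tamsin, Ilse, Odalys, Yseult, Pieter, Uzoma, Hector, Valentina, Oren, and Sione each take €24,000; Nikolai's €24,000 share passes to Nikolai's issue.
Nikolai's share (€24,000) is divided into 2 shares of €12,000: Saskia and Dora each take €12,000.

Oren receives €24,000.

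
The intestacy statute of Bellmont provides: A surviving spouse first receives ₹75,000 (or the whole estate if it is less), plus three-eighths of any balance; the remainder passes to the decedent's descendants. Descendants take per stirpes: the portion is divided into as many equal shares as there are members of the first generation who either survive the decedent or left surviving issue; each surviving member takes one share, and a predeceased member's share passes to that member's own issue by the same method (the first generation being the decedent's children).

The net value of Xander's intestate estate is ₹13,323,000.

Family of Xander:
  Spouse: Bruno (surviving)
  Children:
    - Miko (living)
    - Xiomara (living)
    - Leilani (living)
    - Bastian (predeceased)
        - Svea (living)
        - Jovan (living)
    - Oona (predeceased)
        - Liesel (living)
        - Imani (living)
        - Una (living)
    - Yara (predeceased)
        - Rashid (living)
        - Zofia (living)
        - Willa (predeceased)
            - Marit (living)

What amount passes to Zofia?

Bruno first takes ₹75,000, leaving a balance of ₹13,248,000. Bruno then takes three-eighths of the balance (₹4,968,000), for a total of ₹5,043,000. The remaining ₹8,280,000 passes to the descendants.
The descendants' portion (₹8,280,000) is divided into 6 shares of ₹1,380,000: Miko, Xiomara, and Leilani each take ₹1,380,000; Bastian's ₹1,380,000 share passes to Bastian's issue; Oona's ₹1,380,000 share passes to Oona's issue; Yara's ₹1,380,000 share passes to Yara's issue.
Bastian's share (₹1,380,000) is divided into 2 shares of ₹690,000: Svea and Jovan each take ₹690,000.
Oona's share (₹1,380,000) is divided into 3 shares of ₹460,000: Liesel, Imani, and Una each take ₹460,000.
Yara's share (₹1,380,000) is divided into 3 shares of ₹460,000: Rashid and Zofia each take ₹460,000; Willa's ₹460,000 share passes to Willa's issue.
Willa's share (₹460,000) passes entirely to Marit.

Zofia receives ₹460,000.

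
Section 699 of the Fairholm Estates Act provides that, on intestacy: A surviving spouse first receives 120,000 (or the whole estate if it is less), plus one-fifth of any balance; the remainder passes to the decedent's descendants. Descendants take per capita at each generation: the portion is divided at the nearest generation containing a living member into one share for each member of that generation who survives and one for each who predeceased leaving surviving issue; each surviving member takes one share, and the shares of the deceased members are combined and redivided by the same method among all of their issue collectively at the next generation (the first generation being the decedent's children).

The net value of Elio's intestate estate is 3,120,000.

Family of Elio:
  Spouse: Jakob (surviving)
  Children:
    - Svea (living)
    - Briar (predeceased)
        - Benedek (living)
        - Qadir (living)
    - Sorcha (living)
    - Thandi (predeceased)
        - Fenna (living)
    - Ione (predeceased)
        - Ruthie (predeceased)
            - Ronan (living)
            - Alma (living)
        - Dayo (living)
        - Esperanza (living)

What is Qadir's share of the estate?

Qadir receives 240,000.

Jakob first takes 120,000, leaving a balance of 3,000,000. Jakob then takes one-fifth of the balance (600,000), for a total of 720,000. The remaining 2,400,000 passes to the descendants.
The descendants' portion (2,400,000) is divided at the children's generation into 5 shares of 480,000. Svea and Sorcha each take 480,000. The 3 shares of the deceased (Briar, Thandi, and Ione) are combined into a pool of 1,440,000.
That pool (1,440,000) is divided at the grandchildren's generation into 6 shares of 240,000. Benedek, Qadir, Fenna, Dayo, and Esperanza each take 240,000. The remaining share for the deceased Ruthie (240,000) is carried to the next generation.
That pool (240,000) is divided at the great-grandchildren's generation equally among Ronan and Alma: 120,000 each.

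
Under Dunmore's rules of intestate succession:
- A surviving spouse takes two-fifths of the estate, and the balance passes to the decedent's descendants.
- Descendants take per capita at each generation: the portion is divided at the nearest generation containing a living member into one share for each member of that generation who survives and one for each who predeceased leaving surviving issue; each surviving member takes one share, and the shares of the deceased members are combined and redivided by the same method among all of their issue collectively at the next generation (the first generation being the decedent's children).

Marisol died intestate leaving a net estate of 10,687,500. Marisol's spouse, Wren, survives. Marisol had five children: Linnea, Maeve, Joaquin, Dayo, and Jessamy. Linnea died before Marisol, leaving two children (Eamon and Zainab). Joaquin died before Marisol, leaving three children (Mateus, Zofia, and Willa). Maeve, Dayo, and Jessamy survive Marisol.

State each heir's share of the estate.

Wren takes two-fifths of 10,687,500 = 4,275,000. The remaining 6,412,500 passes to the descendants.
The descendants' portion (6,412,500) is divided at the children's generation into 5 shares of 1,282,500. Maeve, Dayo, and Jessamy each take 1,282,500. The 2 shares of the deceased (Linnea and Joaquin) are combined into a pool of 2,565,000.
That pool (2,565,000) is divided at the grandchildren's generation equally among Eamon, Zainab, Mateus, Zofia, and Willa: 513,000 each.

Wren: 4,275,000; Eamon: 513,000; Zainab: 513,000; Maeve: 1,282,500; Mateus: 513,000; Zofia: 513,000; Willa: 513,000; Dayo: 1,282,500; Jessamy: 1,282,500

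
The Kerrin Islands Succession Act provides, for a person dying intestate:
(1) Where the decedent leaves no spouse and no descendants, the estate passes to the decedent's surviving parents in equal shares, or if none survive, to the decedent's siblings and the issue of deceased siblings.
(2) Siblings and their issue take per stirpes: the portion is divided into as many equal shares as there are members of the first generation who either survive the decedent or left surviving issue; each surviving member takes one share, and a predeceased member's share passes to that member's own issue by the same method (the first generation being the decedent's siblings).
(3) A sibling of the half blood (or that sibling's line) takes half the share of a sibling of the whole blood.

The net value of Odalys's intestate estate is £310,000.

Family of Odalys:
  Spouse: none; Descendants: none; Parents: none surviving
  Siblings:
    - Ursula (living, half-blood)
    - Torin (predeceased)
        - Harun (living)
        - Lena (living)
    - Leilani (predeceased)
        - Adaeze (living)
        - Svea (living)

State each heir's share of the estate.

Ursula: £62,000; Harun: £62,000; Lena: £62,000; Adaeze: £62,000; Svea: £62,000

The entire £310,000 passes to the siblings and their issue.
Counting each half-blood sibling's line as half a unit, there are 5/2 units in £310,000, so one unit is £124,000. Whole-blood lines (Torin and Leilani) take £124,000 each; half-blood lines (Ursula) take £62,000 each.
Torin's share (£124,000) is divided into 2 shares of £62,000: Harun and Lena each take £62,000.
Leilani's share (£124,000) is divided into 2 shares of £62,000: Adaeze and Svea each take £62,000.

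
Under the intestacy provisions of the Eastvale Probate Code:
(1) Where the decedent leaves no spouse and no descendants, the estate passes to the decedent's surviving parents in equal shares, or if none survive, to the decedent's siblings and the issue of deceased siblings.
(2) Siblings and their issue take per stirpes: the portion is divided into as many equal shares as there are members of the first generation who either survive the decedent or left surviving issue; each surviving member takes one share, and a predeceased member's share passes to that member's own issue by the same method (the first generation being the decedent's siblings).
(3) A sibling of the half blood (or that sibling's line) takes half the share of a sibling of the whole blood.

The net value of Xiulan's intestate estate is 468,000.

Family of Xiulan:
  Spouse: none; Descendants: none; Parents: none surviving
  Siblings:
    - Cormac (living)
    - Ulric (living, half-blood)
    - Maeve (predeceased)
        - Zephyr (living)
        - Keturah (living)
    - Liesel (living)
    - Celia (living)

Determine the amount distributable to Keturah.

The entire 468,000 passes to the siblings and their issue.
Counting each half-blood sibling's line as half a unit, there are 9/2 units in 468,000, so one unit is 104,000. Whole-blood lines (Cormac, Maeve, Liesel, and Celia) take 104,000 each; half-blood lines (Ulric) take 52,000 each.
Maeve's share (104,000) is divided into 2 shares of 52,000: Zephyr and Keturah each take 52,000.

Keturah receives 52,000.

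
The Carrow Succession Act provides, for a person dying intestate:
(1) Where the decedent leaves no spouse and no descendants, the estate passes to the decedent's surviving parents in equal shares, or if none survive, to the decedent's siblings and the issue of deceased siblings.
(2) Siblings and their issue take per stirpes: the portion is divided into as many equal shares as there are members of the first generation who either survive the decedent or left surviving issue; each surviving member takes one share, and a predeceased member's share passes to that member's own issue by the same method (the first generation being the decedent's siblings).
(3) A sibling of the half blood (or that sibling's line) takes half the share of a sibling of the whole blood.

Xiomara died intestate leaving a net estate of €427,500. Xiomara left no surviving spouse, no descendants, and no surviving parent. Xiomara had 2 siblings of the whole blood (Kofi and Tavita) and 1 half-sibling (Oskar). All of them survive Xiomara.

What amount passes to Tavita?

The entire €427,500 passes to the siblings and their issue.
Counting each half-blood sibling's line as half a unit, there are 5/2 units in €427,500, so one unit is €171,000. Whole-blood lines (Kofi and Tavita) take €171,000 each; half-blood lines (Oskar) take €85,500 each.

Tavita receives €171,000.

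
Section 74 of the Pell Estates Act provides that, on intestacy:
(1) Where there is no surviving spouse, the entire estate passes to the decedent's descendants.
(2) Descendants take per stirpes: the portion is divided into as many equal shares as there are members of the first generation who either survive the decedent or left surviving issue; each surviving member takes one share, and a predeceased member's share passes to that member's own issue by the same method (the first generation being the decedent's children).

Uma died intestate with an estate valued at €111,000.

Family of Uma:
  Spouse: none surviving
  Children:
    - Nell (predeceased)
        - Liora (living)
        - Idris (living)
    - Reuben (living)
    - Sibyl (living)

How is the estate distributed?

The entire €111,000 passes to the descendants.
That amount (€111,000) is divided into 3 shares of €37,000: Reuben and Sibyl each take €37,000; Nell's €37,000 share passes to Nell's issue.
Nell's share (€37,000) is divided into 2 shares of €18,500: Liora and Idris each take €18,500.

Liora: €18,500; Idris: €18,500; Reuben: €37,000; Sibyl: €37,000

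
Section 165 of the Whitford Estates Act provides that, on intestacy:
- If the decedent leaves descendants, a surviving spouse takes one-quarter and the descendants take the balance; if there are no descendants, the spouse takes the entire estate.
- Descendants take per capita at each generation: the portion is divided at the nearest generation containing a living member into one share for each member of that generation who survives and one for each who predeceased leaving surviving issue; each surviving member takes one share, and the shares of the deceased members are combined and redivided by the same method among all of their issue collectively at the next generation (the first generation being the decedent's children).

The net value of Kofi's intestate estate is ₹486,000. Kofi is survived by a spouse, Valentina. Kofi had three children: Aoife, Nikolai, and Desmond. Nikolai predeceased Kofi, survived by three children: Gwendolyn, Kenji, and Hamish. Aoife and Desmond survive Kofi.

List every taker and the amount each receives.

Valentina takes one-quarter of ₹486,000 = ₹121,500. The remaining ₹364,500 passes to the descendants.
The descendants' portion (₹364,500) is divided at the children's generation into 3 shares of ₹121,500. Aoife and Desmond each take ₹121,500. The remaining share for the deceased Nikolai (₹121,500) is carried to the next generation.
That pool (₹121,500) is divided at the grandchildren's generation equally among Gwendolyn, Kenji, and Hamish: ₹40,500 each.

Valentina: ₹121,500; Aoife: ₹121,500; Gwendolyn: ₹40,500; Kenji: ₹40,500; Hamish: ₹40,500; Desmond: ₹121,500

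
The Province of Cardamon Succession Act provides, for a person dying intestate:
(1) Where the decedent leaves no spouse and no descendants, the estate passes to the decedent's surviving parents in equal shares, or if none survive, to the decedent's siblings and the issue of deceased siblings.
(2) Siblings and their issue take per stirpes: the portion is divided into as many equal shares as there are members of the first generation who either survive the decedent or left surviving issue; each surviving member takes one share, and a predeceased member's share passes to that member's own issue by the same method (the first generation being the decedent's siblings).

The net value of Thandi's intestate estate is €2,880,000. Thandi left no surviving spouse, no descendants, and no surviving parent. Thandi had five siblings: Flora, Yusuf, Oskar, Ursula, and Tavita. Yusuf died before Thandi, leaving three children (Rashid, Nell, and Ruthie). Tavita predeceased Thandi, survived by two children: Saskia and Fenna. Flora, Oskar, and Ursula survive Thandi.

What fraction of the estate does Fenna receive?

Fenna receives 1/10 of the estate.

The entire €2,880,000 passes to the siblings and their issue.
That amount (€2,880,000) is divided into 5 shares of €576,000: Flora, Oskar, and Ursula each take €576,000; Yusuf's €576,000 share passes to Yusuf's issue; Tavita's €576,000 share passes to Tavita's issue.
Yusuf's share (€576,000) is divided into 3 shares of €192,000: Rashid, Nell, and Ruthie each take €192,000.
Tavita's share (€576,000) is divided into 2 shares of €288,000: Saskia and Fenna each take €288,000.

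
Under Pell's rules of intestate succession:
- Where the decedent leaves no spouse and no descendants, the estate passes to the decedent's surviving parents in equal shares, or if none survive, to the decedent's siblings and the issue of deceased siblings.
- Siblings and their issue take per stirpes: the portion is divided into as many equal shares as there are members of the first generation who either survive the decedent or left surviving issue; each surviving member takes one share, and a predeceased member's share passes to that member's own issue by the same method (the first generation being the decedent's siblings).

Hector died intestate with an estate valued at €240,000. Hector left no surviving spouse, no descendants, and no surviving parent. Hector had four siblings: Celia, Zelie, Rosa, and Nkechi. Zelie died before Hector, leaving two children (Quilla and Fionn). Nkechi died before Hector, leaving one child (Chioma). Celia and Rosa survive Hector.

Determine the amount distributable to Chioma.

Chioma receives €60,000.

The entire €240,000 passes to the siblings and their issue.
That amount (€240,000) is divided into 4 shares of €60,000: Celia and Rosa each take €60,000; Zelie's €60,000 share passes to Zelie's issue; Nkechi's €60,000 share passes to Nkechi's issue.
Zelie's share (€60,000) is divided into 2 shares of €30,000: Quilla and Fionn each take €30,000.
Nkechi's share (€60,000) passes entirely to Chioma.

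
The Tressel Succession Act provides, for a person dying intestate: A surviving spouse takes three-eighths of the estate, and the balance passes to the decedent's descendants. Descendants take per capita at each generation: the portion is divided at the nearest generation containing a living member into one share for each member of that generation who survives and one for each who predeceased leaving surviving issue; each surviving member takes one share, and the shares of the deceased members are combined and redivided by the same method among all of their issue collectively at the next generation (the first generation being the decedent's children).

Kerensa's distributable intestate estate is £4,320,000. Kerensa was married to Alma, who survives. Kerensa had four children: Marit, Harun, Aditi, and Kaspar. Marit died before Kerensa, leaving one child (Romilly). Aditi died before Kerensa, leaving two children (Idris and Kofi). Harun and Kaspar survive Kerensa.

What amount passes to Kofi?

Kofi receives £450,000.

Alma takes three-eighths of £4,320,000 = £1,620,000. The remaining £2,700,000 passes to the descendants.
The descendants' portion (£2,700,000) is divided at the children's generation into 4 shares of £675,000. Harun and Kaspar each take £675,000. The 2 shares of the deceased (Marit and Aditi) are combined into a pool of £1,350,000.
That pool (£1,350,000) is divided at the grandchildren's generation equally among Romilly, Idris, and Kofi: £450,000 each.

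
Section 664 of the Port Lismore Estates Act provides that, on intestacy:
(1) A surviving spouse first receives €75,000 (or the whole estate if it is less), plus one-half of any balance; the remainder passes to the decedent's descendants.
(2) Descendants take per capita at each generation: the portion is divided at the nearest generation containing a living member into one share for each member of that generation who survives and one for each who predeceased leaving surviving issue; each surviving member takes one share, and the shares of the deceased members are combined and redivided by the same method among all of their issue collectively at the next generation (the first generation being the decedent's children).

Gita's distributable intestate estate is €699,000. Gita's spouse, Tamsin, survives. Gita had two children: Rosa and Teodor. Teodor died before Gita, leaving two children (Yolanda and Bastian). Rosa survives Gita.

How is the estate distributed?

Tamsin: €387,000; Rosa: €156,000; Yolanda: €78,000; Bastian: €78,000

Tamsin first takes €75,000, leaving a balance of €624,000. Tamsin then takes one-half of the balance (€312,000), for a total of €387,000. The remaining €312,000 passes to the descendants.
The descendants' portion (€312,000) is divided at the children's generation into 2 shares of €156,000. Rosa takes €156,000. The remaining share for the deceased Teodor (€156,000) is carried to the next generation.
That pool (€156,000) is divided at the grandchildren's generation equally among Yolanda and Bastian: €78,000 each.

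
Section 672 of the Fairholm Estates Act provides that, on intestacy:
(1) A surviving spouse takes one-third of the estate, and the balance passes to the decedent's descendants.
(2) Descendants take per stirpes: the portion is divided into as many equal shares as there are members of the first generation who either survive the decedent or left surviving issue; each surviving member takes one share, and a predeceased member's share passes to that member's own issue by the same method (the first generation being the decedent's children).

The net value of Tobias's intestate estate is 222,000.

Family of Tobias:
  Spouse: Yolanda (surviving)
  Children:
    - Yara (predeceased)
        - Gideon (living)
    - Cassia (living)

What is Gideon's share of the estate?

Gideon receives 74,000.

Yolanda takes one-third of 222,000 = 74,000. The remaining 148,000 passes to the descendants.
The descendants' portion (148,000) is divided into 2 shares of 74,000: Cassia takes 74,000; Yara's 74,000 share passes to Yara's issue.
Yara's share (74,000) passes entirely to Gideon.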